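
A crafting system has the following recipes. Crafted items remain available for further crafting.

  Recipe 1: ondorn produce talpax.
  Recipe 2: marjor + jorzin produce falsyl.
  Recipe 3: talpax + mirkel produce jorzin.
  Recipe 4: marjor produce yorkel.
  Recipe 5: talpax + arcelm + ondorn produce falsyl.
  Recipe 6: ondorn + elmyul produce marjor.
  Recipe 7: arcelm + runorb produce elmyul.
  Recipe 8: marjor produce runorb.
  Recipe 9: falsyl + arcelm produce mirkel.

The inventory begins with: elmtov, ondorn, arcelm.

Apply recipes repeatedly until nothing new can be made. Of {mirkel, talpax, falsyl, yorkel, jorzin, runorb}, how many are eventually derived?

Using Recipe 1, ondorn makes talpax.
Using Recipe 5, talpax, arcelm, and ondorn make falsyl.
falsyl + arcelm → mirkel (Recipe 9).
talpax + mirkel → jorzin (Recipe 3).
mirkel: reached.
talpax: reached.
falsyl: reached.
yorkel would need marjor (Recipe 4), but marjor is never obtained.
jorzin: reached.
runorb would need marjor (Recipe 8), but marjor is never obtained.
Reached: mirkel, talpax, falsyl, and jorzin — 4 of the 6.

4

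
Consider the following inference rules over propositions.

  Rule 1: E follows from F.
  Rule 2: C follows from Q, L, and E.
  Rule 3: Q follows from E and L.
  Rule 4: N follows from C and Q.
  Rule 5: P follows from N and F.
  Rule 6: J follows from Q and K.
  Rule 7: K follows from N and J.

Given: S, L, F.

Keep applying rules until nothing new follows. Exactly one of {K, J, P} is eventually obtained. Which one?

P

From F, Rule 1 gives E.
From E and L, Rule 3 gives Q.
From Q, L, and E, Rule 2 gives C.
C and Q hold, so N follows (Rule 4).
N and F hold, so P follows (Rule 5).
K would need N and J (Rule 7), but J is never established. J would need Q and K (Rule 6), but K is never established.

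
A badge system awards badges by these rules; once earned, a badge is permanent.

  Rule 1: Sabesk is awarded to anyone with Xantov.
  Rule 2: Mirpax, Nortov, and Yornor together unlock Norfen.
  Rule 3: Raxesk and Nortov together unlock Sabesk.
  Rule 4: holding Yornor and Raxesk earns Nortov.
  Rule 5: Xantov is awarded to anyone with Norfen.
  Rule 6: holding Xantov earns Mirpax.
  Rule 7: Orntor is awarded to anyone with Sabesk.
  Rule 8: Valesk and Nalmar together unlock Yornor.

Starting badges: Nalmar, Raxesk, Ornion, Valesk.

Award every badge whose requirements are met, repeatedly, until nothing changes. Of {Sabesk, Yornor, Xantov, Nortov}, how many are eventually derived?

With Valesk and Nalmar, Yornor is earned (Rule 8).
With Yornor and Raxesk, Nortov is earned (Rule 4).
With Raxesk and Nortov, Sabesk is earned (Rule 3).
Sabesk: reached.
Yornor: reached.
Xantov would need Norfen (Rule 5), but Norfen is never earned.
Nortov: reached.
Reached: Sabesk, Yornor, and Nortov — 3 of the 4.

3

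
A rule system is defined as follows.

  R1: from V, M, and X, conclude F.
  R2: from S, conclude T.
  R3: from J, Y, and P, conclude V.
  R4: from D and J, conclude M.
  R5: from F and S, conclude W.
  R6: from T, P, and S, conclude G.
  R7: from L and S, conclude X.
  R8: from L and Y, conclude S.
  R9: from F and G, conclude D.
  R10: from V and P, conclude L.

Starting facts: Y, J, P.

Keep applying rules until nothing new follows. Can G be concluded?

From J, Y, and P, R3 gives V.
V and P hold, so L follows (R10).
From L and Y, R8 gives S.
From S, R2 gives T.
From T, P, and S, R6 gives G.

Yes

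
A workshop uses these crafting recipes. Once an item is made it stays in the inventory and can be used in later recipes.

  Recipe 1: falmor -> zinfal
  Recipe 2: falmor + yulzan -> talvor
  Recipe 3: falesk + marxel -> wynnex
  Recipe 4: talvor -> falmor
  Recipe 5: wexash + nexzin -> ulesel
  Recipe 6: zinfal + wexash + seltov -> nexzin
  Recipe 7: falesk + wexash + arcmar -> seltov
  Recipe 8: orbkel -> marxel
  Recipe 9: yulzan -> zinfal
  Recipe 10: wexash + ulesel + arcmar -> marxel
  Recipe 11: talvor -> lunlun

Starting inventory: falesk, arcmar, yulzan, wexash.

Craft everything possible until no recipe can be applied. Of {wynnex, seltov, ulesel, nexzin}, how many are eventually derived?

4

falesk + wexash + arcmar -> seltov (Recipe 7).
yulzan -> zinfal (Recipe 9).
zinfal + wexash + seltov -> nexzin (Recipe 6).
wexash + nexzin -> ulesel (Recipe 5).
Using Recipe 10, wexash, ulesel, and arcmar make marxel.
Using Recipe 3, falesk and marxel make wynnex.
wynnex: reached.
seltov: reached.
ulesel: reached.
nexzin: reached.
All 4 are reached.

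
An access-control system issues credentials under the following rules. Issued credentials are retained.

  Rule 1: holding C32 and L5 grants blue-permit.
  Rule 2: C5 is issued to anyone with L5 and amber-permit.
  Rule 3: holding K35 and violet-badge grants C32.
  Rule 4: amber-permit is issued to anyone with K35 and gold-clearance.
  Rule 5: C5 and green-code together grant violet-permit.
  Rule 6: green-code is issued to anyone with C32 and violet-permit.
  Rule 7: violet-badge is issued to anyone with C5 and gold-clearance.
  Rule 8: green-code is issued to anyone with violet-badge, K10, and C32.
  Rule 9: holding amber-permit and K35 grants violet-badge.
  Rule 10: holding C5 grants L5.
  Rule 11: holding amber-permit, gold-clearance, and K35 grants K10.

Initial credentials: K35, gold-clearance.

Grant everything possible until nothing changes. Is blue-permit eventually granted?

No

blue-permit would need C32 and L5 (Rule 1), but L5 is never granted.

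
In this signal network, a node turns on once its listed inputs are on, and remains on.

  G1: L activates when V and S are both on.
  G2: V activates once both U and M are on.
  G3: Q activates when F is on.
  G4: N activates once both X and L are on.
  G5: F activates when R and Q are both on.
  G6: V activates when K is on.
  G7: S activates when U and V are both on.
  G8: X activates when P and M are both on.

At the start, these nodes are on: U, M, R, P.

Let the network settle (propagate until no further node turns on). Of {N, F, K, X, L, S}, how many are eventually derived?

U and M are on, so V activates (G2).
P and M are on, so X activates (G8).
U and V are on, so S activates (G7).
G1: V and S on → L on.
X and L are on, so N activates (G4).
N: reached.
F would need R and Q (G5), but Q never turns on.
No rule produces K, and it is not given.
X: reached.
L: reached.
S: reached.
Reached: N, X, L, and S — 4 of the 6.

4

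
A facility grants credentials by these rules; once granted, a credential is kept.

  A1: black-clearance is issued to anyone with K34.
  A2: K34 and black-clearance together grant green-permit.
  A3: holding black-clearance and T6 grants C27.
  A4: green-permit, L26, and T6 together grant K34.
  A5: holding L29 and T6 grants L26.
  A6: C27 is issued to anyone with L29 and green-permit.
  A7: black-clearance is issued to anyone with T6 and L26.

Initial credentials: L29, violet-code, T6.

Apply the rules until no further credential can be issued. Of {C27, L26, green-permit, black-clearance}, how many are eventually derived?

3

Holding L29 and T6 grants L26 (A5).
Holding T6 and L26 grants black-clearance (A7).
Holding black-clearance and T6 grants C27 (A3).
C27: reached.
L26: reached.
green-permit would need K34 and black-clearance (A2), but K34 is never granted.
black-clearance: reached.
Reached: C27, L26, and black-clearance — 3 of the 4.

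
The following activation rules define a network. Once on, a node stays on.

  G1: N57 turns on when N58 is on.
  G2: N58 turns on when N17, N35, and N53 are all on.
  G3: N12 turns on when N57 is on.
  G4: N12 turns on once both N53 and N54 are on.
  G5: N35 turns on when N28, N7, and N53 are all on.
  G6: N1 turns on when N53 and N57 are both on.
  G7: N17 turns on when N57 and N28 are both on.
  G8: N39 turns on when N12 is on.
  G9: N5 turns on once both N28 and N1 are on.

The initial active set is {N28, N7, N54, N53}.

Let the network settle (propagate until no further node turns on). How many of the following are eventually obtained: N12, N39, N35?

3

G5: N28, N7, and N53 on → N35 on.
N53 and N54 are on, so N12 turns on (G4).
G8: N12 on → N39 on.
N12: reached.
N39: reached.
N35: reached.
All 3 are reached.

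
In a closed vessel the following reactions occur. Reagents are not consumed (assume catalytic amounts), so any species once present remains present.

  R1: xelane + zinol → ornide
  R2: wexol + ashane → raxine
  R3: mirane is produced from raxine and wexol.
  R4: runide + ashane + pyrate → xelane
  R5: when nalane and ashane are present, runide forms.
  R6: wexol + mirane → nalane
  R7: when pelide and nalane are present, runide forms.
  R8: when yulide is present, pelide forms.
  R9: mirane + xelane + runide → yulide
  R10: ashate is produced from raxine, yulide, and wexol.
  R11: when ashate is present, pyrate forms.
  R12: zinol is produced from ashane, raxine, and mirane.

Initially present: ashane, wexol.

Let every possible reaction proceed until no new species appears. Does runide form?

wexol and ashane present → raxine forms (R2).
raxine and wexol present → mirane forms (R3).
wexol and mirane present → nalane forms (R6).
nalane and ashane present → runide forms (R5).

Yes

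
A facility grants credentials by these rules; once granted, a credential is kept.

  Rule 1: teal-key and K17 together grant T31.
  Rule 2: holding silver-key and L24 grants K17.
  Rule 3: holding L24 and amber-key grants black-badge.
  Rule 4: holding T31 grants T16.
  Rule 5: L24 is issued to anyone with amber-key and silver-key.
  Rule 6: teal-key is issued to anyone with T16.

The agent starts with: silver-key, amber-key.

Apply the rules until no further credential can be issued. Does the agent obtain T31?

T31 would need teal-key and K17 (Rule 1), but teal-key is never granted.

No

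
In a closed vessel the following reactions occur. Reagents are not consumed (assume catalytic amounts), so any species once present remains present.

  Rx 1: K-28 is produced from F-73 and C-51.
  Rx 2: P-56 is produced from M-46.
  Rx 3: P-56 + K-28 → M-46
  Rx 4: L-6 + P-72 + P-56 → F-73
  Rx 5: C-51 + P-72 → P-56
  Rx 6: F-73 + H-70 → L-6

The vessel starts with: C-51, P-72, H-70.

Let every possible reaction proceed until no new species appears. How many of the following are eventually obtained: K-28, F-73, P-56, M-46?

1

C-51 and P-72 present → P-56 forms (Rx 5).
K-28 would need F-73 and C-51 (Rx 1), but F-73 never forms.
F-73 would need L-6, P-72, and P-56 (Rx 4), but L-6 never forms.
P-56: reached.
M-46 would need P-56 and K-28 (Rx 3), but K-28 never forms.
Reached: P-56 — 1 of the 4.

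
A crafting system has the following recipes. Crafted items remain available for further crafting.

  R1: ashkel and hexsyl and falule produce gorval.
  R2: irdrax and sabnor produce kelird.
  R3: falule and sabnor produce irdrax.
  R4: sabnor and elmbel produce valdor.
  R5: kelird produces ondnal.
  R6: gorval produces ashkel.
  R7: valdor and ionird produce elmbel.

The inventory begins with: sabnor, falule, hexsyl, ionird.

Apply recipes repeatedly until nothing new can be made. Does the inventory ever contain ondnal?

Yes

Using R3, falule and sabnor make irdrax.
Using R2, irdrax and sabnor make kelird.
Using R5, kelird makes ondnal.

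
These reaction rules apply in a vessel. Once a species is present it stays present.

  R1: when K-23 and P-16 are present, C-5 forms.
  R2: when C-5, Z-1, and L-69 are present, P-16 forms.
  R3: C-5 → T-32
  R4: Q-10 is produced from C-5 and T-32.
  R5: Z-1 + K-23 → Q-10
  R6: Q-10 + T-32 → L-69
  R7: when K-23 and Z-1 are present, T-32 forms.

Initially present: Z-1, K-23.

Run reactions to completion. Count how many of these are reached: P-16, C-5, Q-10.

Z-1 and K-23 present → Q-10 forms (R5).
P-16 would need C-5, Z-1, and L-69 (R2), but C-5 never forms.
C-5 would need K-23 and P-16 (R1), but P-16 never forms.
Q-10: reached.
Reached: Q-10 — 1 of the 3.

1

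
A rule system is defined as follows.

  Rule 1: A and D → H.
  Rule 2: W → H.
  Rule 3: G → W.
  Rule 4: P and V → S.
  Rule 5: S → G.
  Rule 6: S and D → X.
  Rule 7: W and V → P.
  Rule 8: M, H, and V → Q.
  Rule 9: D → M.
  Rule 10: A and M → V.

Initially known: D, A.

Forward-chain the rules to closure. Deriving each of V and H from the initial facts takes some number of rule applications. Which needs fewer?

H

H: A and D hold, so H follows (Rule 1). [1 rule application]
V: From D, Rule 9 gives M. From A and M, Rule 10 gives V. [2 rule applications]
H needs fewer.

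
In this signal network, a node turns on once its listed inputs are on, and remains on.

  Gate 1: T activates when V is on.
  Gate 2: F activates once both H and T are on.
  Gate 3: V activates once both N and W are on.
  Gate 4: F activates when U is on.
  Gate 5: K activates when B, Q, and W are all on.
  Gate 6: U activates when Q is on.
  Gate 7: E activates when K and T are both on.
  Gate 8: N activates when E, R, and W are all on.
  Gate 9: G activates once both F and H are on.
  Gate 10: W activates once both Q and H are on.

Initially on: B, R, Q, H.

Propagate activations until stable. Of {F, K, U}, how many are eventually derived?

3

Gate 10: Q and H on → W on.
Q is on, so U activates (Gate 6).
U is on, so F activates (Gate 4).
Gate 5: B, Q, and W on → K on.
F: reached.
K: reached.
U: reached.
All 3 are reached.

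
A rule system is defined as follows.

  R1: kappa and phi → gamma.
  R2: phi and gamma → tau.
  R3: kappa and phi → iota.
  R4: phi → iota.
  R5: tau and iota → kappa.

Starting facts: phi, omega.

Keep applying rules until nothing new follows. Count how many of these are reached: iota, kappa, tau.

1

phi holds, so iota follows (R4).
iota: reached.
kappa would need tau and iota (R5), but tau is never established.
tau would need phi and gamma (R2), but gamma is never established.
Reached: iota — 1 of the 3.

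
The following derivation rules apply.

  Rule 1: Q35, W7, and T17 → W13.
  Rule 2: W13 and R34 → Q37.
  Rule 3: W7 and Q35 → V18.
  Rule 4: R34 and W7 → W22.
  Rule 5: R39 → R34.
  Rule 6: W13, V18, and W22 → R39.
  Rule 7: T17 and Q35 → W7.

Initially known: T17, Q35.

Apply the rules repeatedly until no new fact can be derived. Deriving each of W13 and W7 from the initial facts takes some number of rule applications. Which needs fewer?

W7

W7: T17 and Q35 hold, so W7 follows (Rule 7). [1 rule application]
W13: T17 and Q35 hold, so W7 follows (Rule 7). Q35, W7, and T17 hold, so W13 follows (Rule 1). [2 rule applications]
W7 needs fewer.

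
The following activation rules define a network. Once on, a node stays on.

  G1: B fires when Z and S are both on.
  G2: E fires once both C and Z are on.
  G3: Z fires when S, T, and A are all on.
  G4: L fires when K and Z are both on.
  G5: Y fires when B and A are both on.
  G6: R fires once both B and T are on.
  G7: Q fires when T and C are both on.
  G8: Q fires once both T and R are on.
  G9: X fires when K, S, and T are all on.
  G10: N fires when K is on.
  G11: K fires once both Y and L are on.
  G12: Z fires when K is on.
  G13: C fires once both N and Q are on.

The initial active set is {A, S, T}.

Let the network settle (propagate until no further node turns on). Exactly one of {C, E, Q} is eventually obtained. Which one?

Q

S, T, and A are on, so Z fires (G3).
G1: Z and S on → B on.
B and T are on, so R fires (G6).
T and R are on, so Q fires (G8).
C would need N and Q (G13), but N never turns on. E would need C and Z (G2), but C never turns on.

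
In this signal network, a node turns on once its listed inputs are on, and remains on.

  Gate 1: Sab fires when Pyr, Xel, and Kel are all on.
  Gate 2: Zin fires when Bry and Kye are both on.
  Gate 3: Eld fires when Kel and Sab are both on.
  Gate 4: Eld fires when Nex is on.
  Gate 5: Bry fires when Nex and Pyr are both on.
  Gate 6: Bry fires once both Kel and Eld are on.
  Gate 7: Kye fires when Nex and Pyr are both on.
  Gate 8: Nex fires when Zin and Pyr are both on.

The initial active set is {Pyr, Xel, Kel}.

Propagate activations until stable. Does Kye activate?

Kye would need Nex and Pyr (Gate 7), but Nex never turns on.

No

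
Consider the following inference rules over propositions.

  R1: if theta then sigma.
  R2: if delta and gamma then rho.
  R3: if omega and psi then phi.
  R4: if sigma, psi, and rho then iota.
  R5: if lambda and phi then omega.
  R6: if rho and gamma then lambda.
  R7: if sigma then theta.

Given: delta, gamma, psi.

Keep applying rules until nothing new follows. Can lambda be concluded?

delta and gamma hold, so rho follows (R2).
From rho and gamma, R6 gives lambda.

Yes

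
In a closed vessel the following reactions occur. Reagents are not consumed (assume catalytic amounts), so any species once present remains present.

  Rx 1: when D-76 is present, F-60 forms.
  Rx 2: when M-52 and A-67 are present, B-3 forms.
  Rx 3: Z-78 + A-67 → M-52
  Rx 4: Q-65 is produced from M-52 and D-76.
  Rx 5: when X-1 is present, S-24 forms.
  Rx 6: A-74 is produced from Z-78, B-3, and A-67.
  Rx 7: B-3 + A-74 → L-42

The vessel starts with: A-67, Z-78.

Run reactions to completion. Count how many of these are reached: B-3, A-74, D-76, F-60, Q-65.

2

Z-78 and A-67 present → M-52 forms (Rx 3).
M-52 and A-67 present → B-3 forms (Rx 2).
Z-78, B-3, and A-67 present → A-74 forms (Rx 6).
B-3: reached.
A-74: reached.
No rule produces D-76, and it is not given.
F-60 would need D-76 (Rx 1), but D-76 never forms.
Q-65 would need M-52 and D-76 (Rx 4), but D-76 never forms.
Reached: B-3 and A-74 — 2 of the 5.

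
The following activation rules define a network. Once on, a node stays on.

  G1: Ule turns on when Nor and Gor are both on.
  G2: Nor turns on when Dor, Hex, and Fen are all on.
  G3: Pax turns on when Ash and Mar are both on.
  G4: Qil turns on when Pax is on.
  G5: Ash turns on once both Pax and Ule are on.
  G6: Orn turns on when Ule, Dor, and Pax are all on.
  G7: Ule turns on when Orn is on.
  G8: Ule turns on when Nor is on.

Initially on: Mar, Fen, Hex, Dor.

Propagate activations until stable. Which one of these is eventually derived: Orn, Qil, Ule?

Dor, Hex, and Fen are on, so Nor turns on (G2).
Nor is on, so Ule turns on (G8).
Orn would need Ule, Dor, and Pax (G6), but Pax never turns on. Qil would need Pax (G4), but Pax never turns on.

Ule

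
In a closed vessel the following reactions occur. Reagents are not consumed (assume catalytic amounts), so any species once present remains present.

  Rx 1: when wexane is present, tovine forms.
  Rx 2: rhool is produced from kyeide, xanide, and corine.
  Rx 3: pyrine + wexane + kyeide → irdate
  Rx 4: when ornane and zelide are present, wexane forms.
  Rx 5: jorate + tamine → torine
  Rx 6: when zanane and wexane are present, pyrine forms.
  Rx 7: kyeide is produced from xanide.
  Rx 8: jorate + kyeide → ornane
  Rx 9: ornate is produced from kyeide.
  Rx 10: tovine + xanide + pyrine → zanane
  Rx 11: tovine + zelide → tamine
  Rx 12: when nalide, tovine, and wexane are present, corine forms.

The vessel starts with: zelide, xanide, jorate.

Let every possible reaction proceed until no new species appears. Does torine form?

xanide present → kyeide forms (Rx 7).
jorate and kyeide present → ornane forms (Rx 8).
ornane and zelide present → wexane forms (Rx 4).
wexane present → tovine forms (Rx 1).
tovine and zelide present → tamine forms (Rx 11).
jorate and tamine present → torine forms (Rx 5).

Yes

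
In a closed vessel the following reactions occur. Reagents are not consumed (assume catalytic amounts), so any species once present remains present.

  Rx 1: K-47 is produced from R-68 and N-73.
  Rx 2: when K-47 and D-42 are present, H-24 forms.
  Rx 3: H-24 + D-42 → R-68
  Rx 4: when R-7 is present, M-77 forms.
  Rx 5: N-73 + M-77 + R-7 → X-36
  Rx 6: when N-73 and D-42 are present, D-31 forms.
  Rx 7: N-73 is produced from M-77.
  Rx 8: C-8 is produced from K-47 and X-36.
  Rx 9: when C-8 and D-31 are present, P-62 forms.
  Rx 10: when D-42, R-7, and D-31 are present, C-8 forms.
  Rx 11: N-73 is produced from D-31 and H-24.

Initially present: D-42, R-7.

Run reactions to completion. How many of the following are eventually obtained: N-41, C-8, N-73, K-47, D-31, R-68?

R-7 present → M-77 forms (Rx 4).
M-77 present → N-73 forms (Rx 7).
N-73 and D-42 present → D-31 forms (Rx 6).
D-42, R-7, and D-31 present → C-8 forms (Rx 10).
No rule produces N-41, and it is not given.
C-8: reached.
N-73: reached.
K-47 would need R-68 and N-73 (Rx 1), but R-68 never forms.
D-31: reached.
R-68 would need H-24 and D-42 (Rx 3), but H-24 never forms.
Reached: C-8, N-73, and D-31 — 3 of the 6.

3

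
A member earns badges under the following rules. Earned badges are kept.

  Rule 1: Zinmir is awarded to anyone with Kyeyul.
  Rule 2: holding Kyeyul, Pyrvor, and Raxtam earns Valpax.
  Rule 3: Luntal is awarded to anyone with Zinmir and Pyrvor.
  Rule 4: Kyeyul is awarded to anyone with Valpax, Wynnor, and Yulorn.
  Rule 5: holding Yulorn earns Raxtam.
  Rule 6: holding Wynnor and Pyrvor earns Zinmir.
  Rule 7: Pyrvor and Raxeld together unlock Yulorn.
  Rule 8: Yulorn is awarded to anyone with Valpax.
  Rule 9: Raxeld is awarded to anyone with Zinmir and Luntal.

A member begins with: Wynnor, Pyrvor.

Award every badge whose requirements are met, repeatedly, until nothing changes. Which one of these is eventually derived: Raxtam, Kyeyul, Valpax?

Raxtam

With Wynnor and Pyrvor, Zinmir is earned (Rule 6).
With Zinmir and Pyrvor, Luntal is earned (Rule 3).
With Zinmir and Luntal, Raxeld is earned (Rule 9).
With Pyrvor and Raxeld, Yulorn is earned (Rule 7).
With Yulorn, Raxtam is earned (Rule 5).
Kyeyul would need Valpax, Wynnor, and Yulorn (Rule 4), but Valpax is never earned. Valpax would need Kyeyul, Pyrvor, and Raxtam (Rule 2), but Kyeyul is never earned.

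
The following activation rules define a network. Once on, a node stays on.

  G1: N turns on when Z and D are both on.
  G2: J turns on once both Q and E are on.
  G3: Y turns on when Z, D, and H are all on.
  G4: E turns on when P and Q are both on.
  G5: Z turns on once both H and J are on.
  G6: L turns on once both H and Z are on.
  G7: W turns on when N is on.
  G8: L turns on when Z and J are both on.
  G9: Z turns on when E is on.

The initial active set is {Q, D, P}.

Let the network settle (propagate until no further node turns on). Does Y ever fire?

Y would need Z, D, and H (G3), but H never turns on.

No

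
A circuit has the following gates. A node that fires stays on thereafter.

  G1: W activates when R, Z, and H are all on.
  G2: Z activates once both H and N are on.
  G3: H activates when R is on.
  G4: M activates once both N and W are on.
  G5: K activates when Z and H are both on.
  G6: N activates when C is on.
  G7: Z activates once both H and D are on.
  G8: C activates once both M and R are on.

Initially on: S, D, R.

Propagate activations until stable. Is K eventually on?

R is on, so H activates (G3).
G7: H and D on → Z on.
Z and H are on, so K activates (G5).

Yes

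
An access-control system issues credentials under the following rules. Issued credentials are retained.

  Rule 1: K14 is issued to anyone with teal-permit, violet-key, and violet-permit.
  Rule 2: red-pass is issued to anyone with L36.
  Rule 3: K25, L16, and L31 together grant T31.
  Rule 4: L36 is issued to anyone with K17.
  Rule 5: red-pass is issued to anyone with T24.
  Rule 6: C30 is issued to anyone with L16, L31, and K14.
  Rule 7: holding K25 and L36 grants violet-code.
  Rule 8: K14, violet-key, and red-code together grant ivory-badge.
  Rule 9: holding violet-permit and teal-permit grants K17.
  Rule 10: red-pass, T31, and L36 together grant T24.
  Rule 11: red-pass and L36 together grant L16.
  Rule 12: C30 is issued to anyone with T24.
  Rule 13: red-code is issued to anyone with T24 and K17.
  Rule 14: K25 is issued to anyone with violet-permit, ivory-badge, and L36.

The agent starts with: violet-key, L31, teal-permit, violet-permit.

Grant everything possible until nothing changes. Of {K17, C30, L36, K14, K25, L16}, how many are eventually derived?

5

Holding violet-permit and teal-permit grants K17 (Rule 9).
Holding teal-permit, violet-key, and violet-permit grants K14 (Rule 1).
Holding K17 grants L36 (Rule 4).
Holding L36 grants red-pass (Rule 2).
Holding red-pass and L36 grants L16 (Rule 11).
Holding L16, L31, and K14 grants C30 (Rule 6).
K17: reached.
C30: reached.
L36: reached.
K14: reached.
K25 would need violet-permit, ivory-badge, and L36 (Rule 14), but ivory-badge is never granted.
L16: reached.
Reached: K17, C30, L36, K14, and L16 — 5 of the 6.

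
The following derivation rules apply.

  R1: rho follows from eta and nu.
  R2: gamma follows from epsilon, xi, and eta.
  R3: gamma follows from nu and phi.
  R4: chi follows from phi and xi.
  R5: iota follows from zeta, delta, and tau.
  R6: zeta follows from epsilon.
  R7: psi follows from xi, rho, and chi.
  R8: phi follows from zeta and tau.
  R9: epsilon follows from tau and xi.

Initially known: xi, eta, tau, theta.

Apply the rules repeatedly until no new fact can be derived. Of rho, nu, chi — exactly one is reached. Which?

tau and xi hold, so epsilon follows (R9).
epsilon holds, so zeta follows (R6).
From zeta and tau, R8 gives phi.
From phi and xi, R4 gives chi.
rho would need eta and nu (R1), but nu is never established. No rule produces nu, and it is not given.

chi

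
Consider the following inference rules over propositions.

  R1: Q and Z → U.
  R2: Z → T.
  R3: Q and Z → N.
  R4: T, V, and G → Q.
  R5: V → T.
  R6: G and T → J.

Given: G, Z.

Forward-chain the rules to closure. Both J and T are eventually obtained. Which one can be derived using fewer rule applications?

T

T: Z holds, so T follows (R2). [1 rule application]
J: Z holds, so T follows (R2). G and T hold, so J follows (R6). [2 rule applications]
T needs fewer.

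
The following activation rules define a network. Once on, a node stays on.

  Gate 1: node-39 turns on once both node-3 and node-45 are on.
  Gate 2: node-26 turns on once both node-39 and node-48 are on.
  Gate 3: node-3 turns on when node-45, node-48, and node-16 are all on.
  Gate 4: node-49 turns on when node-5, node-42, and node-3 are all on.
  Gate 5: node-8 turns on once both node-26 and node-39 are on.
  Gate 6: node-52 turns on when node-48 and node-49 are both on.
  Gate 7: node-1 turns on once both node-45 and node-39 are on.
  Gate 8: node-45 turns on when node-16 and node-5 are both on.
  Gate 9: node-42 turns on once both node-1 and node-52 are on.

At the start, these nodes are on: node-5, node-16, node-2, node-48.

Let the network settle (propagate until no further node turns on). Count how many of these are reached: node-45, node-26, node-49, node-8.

node-16 and node-5 are on, so node-45 turns on (Gate 8).
Gate 3: node-45, node-48, and node-16 on → node-3 on.
node-3 and node-45 are on, so node-39 turns on (Gate 1).
node-39 and node-48 are on, so node-26 turns on (Gate 2).
node-26 and node-39 are on, so node-8 turns on (Gate 5).
node-45: reached.
node-26: reached.
node-49 would need node-5, node-42, and node-3 (Gate 4), but node-42 never turns on.
node-8: reached.
Reached: node-45, node-26, and node-8 — 3 of the 4.

3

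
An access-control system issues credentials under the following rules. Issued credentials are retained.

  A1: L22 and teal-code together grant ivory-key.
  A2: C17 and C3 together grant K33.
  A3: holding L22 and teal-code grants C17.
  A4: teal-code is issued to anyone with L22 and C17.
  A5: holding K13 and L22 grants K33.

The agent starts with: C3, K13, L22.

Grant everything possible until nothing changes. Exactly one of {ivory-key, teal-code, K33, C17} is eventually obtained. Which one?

K33

Holding K13 and L22 grants K33 (A5).
ivory-key would need L22 and teal-code (A1), but teal-code is never granted. C17 would need L22 and teal-code (A3), but teal-code is never granted. teal-code would need L22 and C17 (A4), but C17 is never granted.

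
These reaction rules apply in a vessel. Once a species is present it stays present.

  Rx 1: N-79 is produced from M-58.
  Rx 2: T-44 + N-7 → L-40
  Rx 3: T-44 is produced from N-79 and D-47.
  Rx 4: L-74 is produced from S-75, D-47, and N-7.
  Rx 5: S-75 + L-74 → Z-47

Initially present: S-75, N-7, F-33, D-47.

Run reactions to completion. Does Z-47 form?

Yes

S-75, D-47, and N-7 present → L-74 forms (Rx 4).
S-75 and L-74 present → Z-47 forms (Rx 5).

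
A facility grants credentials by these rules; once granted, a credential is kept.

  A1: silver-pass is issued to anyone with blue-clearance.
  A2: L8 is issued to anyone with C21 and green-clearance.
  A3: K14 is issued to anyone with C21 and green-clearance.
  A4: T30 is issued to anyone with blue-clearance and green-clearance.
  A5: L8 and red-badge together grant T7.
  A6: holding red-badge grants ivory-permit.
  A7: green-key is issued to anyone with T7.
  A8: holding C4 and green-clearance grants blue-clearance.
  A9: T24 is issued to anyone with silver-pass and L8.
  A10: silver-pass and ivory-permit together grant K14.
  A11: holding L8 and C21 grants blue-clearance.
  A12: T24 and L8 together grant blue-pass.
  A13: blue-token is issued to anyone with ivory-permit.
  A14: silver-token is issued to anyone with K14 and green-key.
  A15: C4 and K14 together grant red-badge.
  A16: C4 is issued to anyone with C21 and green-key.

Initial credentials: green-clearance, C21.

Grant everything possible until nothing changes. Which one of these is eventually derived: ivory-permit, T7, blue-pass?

Holding C21 and green-clearance grants L8 (A2).
Holding L8 and C21 grants blue-clearance (A11).
Holding blue-clearance grants silver-pass (A1).
Holding silver-pass and L8 grants T24 (A9).
Holding T24 and L8 grants blue-pass (A12).
ivory-permit would need red-badge (A6), but red-badge is never granted. T7 would need L8 and red-badge (A5), but red-badge is never granted.

blue-pass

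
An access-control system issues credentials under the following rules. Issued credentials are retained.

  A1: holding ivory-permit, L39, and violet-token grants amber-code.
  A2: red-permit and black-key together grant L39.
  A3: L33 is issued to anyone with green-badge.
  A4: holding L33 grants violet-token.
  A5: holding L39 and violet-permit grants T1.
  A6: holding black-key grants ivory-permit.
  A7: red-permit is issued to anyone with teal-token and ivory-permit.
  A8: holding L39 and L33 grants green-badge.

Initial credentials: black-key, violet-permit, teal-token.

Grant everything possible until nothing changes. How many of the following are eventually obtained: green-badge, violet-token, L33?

green-badge would need L39 and L33 (A8), but L33 is never granted.
violet-token would need L33 (A4), but L33 is never granted.
L33 would need green-badge (A3), but green-badge is never granted.
None of the 3 are reached.

0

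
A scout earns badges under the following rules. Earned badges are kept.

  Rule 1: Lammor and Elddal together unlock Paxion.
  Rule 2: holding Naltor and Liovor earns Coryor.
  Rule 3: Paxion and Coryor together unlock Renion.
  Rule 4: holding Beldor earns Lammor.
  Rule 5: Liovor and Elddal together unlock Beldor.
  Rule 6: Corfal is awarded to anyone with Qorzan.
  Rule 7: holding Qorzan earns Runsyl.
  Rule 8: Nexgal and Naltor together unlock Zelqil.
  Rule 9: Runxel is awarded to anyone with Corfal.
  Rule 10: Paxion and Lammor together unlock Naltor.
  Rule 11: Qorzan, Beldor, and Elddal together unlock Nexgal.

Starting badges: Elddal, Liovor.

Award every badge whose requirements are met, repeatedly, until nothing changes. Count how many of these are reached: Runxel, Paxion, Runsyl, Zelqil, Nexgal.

1

With Liovor and Elddal, Beldor is earned (Rule 5).
With Beldor, Lammor is earned (Rule 4).
With Lammor and Elddal, Paxion is earned (Rule 1).
Runxel would need Corfal (Rule 9), but Corfal is never earned.
Paxion: reached.
Runsyl would need Qorzan (Rule 7), but Qorzan is never earned.
Zelqil would need Nexgal and Naltor (Rule 8), but Nexgal is never earned.
Nexgal would need Qorzan, Beldor, and Elddal (Rule 11), but Qorzan is never earned.
Reached: Paxion — 1 of the 5.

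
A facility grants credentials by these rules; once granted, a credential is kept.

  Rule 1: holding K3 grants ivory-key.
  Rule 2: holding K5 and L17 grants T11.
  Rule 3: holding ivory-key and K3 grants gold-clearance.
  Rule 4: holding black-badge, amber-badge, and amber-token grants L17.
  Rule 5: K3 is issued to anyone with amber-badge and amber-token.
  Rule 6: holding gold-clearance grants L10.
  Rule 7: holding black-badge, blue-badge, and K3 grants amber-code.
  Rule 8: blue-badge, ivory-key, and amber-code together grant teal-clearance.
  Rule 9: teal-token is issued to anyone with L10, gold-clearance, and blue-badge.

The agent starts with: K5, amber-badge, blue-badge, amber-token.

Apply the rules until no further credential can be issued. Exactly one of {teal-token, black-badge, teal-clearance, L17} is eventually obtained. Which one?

Holding amber-badge and amber-token grants K3 (Rule 5).
Holding K3 grants ivory-key (Rule 1).
Holding ivory-key and K3 grants gold-clearance (Rule 3).
Holding gold-clearance grants L10 (Rule 6).
Holding L10, gold-clearance, and blue-badge grants teal-token (Rule 9).
L17 would need black-badge, amber-badge, and amber-token (Rule 4), but black-badge is never granted. No rule produces black-badge, and it is not given. teal-clearance would need blue-badge, ivory-key, and amber-code (Rule 8), but amber-code is never granted.

teal-token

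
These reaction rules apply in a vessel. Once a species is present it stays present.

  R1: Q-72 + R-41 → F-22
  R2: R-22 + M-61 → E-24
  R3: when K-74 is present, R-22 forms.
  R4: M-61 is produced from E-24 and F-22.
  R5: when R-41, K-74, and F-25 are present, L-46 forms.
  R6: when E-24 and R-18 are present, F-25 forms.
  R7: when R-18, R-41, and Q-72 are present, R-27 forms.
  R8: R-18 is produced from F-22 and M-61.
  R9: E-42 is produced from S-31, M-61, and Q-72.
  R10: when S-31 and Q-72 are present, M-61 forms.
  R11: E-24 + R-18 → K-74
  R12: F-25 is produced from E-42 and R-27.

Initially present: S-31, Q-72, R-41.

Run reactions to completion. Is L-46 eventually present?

No

L-46 would need R-41, K-74, and F-25 (R5), but K-74 never forms.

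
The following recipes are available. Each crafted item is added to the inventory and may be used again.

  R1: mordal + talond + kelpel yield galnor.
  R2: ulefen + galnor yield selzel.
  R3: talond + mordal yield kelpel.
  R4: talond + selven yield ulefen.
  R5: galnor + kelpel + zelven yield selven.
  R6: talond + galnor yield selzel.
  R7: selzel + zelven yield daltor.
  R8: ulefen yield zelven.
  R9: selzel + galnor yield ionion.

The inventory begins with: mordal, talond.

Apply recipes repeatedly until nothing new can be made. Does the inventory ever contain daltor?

daltor would need selzel and zelven (R7), but zelven is never obtained.

No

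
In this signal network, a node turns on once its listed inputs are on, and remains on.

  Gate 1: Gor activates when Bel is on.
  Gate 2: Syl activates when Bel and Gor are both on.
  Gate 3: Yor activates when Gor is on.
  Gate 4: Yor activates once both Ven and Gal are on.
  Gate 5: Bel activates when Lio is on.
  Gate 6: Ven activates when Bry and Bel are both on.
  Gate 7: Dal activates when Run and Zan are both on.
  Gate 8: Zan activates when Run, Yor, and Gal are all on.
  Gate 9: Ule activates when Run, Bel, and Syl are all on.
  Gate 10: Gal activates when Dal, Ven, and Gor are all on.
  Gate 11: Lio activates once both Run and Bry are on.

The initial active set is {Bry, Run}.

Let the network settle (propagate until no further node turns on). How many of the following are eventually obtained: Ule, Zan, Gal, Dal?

Gate 11: Run and Bry on → Lio on.
Lio is on, so Bel activates (Gate 5).
Gate 1: Bel on → Gor on.
Bel and Gor are on, so Syl activates (Gate 2).
Run, Bel, and Syl are on, so Ule activates (Gate 9).
Ule: reached.
Zan would need Run, Yor, and Gal (Gate 8), but Gal never turns on.
Gal would need Dal, Ven, and Gor (Gate 10), but Dal never turns on.
Dal would need Run and Zan (Gate 7), but Zan never turns on.
Reached: Ule — 1 of the 4.

1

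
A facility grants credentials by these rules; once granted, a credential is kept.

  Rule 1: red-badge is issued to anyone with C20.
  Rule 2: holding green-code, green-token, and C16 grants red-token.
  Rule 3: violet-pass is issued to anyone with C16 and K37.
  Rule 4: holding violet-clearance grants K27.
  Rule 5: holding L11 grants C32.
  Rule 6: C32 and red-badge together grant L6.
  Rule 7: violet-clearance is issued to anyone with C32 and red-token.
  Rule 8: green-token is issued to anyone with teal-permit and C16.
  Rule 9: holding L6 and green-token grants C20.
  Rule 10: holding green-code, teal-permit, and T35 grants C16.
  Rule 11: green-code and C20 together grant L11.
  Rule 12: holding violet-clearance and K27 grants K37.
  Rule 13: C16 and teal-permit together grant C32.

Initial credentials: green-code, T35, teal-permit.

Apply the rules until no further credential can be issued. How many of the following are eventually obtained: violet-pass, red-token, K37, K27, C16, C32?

Holding green-code, teal-permit, and T35 grants C16 (Rule 10).
Holding teal-permit and C16 grants green-token (Rule 8).
Holding C16 and teal-permit grants C32 (Rule 13).
Holding green-code, green-token, and C16 grants red-token (Rule 2).
Holding C32 and red-token grants violet-clearance (Rule 7).
Holding violet-clearance grants K27 (Rule 4).
Holding violet-clearance and K27 grants K37 (Rule 12).
Holding C16 and K37 grants violet-pass (Rule 3).
violet-pass: reached.
red-token: reached.
K37: reached.
K27: reached.
C16: reached.
C32: reached.
All 6 are reached.

6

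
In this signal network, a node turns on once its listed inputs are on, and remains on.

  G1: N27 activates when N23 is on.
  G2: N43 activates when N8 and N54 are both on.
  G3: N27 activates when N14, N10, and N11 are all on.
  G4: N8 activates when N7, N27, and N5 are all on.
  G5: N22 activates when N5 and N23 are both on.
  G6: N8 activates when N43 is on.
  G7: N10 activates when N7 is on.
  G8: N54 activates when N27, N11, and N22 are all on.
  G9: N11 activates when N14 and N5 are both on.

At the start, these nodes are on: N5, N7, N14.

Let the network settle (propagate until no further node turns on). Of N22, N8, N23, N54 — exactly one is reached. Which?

N8

G9: N14 and N5 on → N11 on.
N7 is on, so N10 activates (G7).
G3: N14, N10, and N11 on → N27 on.
G4: N7, N27, and N5 on → N8 on.
N22 would need N5 and N23 (G5), but N23 never turns on. No rule produces N23, and it is not given. N54 would need N27, N11, and N22 (G8), but N22 never turns on.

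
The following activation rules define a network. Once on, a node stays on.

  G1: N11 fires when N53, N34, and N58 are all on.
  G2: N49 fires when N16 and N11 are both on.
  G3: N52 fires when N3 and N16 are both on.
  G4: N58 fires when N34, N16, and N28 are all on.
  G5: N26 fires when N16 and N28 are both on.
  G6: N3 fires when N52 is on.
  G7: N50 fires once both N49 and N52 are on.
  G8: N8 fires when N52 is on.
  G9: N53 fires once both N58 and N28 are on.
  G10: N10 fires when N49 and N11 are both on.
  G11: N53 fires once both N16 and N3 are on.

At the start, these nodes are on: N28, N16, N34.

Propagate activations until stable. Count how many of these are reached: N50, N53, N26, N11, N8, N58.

4

N34, N16, and N28 are on, so N58 fires (G4).
N16 and N28 are on, so N26 fires (G5).
G9: N58 and N28 on → N53 on.
G1: N53, N34, and N58 on → N11 on.
N50 would need N49 and N52 (G7), but N52 never turns on.
N53: reached.
N26: reached.
N11: reached.
N8 would need N52 (G8), but N52 never turns on.
N58: reached.
Reached: N53, N26, N11, and N58 — 4 of the 6.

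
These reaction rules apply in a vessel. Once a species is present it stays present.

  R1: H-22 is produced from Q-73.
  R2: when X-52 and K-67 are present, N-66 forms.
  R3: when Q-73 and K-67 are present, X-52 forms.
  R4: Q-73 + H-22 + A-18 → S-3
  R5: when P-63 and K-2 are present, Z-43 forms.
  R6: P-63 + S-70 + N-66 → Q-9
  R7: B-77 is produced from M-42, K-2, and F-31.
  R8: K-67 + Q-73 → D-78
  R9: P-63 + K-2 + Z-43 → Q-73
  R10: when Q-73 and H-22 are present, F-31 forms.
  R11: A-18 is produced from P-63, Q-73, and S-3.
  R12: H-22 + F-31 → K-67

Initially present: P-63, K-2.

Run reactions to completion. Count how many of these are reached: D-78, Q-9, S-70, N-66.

2

P-63 and K-2 present → Z-43 forms (R5).
P-63, K-2, and Z-43 present → Q-73 forms (R9).
Q-73 present → H-22 forms (R1).
Q-73 and H-22 present → F-31 forms (R10).
H-22 and F-31 present → K-67 forms (R12).
Q-73 and K-67 present → X-52 forms (R3).
K-67 and Q-73 present → D-78 forms (R8).
X-52 and K-67 present → N-66 forms (R2).
D-78: reached.
Q-9 would need P-63, S-70, and N-66 (R6), but S-70 never forms.
No rule produces S-70, and it is not given.
N-66: reached.
Reached: D-78 and N-66 — 2 of the 4.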